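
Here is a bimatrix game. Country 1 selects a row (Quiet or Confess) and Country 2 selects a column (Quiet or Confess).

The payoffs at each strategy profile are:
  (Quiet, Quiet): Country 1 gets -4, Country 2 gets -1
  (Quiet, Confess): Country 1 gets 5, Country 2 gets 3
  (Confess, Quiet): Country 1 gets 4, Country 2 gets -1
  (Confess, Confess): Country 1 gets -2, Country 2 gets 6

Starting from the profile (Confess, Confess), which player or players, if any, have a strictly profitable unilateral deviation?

Country 1 at (Confess, Confess) earns -2; deviating to Quiet yields 5 — a strict improvement.
Country 2 earns 6; deviating to Quiet yields -1 — not better.
Only Country 1 has a strictly profitable deviation.

Country 1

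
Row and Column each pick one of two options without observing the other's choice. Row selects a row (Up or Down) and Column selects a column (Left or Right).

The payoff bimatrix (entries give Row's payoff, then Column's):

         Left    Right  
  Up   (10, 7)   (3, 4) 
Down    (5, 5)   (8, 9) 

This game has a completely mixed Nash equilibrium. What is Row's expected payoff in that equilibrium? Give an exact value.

First find y, the probability Column plays Left, from Row's indifference between Up and Down: 10y + 3(1−y) = 5y + 8(1−y), giving y = 1/2.
Since Row is indifferent in equilibrium, Row's expected payoff equals the payoff from either row against (1/2, 1/2). Using Up: 10(1/2) + 3(1/2) = 13/2.

13/2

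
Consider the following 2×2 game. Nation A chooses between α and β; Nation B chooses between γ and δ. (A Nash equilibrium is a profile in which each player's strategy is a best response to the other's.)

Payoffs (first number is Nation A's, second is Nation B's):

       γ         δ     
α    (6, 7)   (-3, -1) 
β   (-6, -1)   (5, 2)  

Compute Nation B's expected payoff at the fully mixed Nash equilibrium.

13/11

First find p, the probability Nation A plays α, from Nation B's indifference between γ and δ: 7p − (1−p) = −p + 2(1−p), giving p = 3/11.
Since Nation B is indifferent in equilibrium, Nation B's expected payoff equals the payoff from either column against (3/11, 8/11). Using γ: 7(3/11) − (8/11) = 13/11.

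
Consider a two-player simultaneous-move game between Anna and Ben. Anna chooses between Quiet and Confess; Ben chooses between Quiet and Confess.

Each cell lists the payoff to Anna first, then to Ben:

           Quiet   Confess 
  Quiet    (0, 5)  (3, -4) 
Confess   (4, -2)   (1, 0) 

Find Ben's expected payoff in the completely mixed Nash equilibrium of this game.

-8/11

First find x, the probability Anna plays Quiet, from Ben's indifference between Quiet and Confess: 5x − 2(1−x) = −4x, giving x = 2/11.
Since Ben is indifferent in equilibrium, Ben's expected payoff equals the payoff from either column against (2/11, 9/11). Using Quiet: 5(2/11) − 2(9/11) = -8/11.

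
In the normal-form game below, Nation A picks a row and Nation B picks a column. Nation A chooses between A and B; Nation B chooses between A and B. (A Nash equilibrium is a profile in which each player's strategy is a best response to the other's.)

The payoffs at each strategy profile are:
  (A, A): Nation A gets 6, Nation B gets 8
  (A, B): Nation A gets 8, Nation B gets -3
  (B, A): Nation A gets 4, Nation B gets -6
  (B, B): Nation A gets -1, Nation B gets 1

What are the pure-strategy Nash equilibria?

(A, A)

(A, A): Nation A gets 6 ≥ 4 from B, and Nation B gets 8 ≥ -3 from B — Nash equilibrium.
(A, B): Nation B prefers A (8 > -3) — not an equilibrium.
(B, A): Nation A prefers A (6 > 4); Nation B prefers B (1 > -6) — not an equilibrium.
(B, B): Nation A prefers A (8 > -1) — not an equilibrium.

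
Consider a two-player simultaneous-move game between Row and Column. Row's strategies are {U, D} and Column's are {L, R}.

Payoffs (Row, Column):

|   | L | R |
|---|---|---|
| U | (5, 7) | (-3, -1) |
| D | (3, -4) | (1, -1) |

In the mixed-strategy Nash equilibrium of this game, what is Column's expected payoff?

-1

First find x, the probability Row plays U, from Column's indifference between L and R: 7x − 4(1−x) = −x − (1−x), giving x = 3/11.
Since Column is indifferent in equilibrium, Column's expected payoff equals the payoff from either column against (3/11, 8/11). Using L: 7(3/11) − 4(8/11) = -1.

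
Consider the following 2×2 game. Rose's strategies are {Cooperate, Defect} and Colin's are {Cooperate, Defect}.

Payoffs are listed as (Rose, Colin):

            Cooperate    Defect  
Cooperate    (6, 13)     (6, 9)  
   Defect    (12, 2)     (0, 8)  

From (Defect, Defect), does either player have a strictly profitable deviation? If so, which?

Rose

Rose at (Defect, Defect) earns 0; deviating to Cooperate yields 6 — a strict improvement.
Colin earns 8; deviating to Cooperate yields 2 — not better.
Only Rose has a strictly profitable deviation.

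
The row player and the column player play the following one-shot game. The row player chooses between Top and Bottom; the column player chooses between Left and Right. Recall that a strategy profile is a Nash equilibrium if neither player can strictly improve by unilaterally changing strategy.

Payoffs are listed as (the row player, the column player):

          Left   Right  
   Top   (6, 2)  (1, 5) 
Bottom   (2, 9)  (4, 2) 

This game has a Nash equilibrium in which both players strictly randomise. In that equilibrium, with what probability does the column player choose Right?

4/7

Let y be the probability that the column player plays Left. In a completely mixed equilibrium, the row player must be indifferent between Top and Bottom.
The row player's expected payoff from Top is 6y + (1−y); from Bottom it is 2y + 4(1−y).
Setting these equal: 5y + 1 = −2y + 4, so y = 3/7.
Therefore the column player plays Right with probability 1 − 3/7 = 4/7.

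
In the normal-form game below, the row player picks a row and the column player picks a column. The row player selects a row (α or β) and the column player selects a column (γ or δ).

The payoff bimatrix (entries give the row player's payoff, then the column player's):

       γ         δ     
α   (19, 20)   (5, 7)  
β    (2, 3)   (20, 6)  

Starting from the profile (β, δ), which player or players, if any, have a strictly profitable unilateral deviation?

The row player at (β, δ) earns 20; deviating to α yields 5 — not better.
The column player earns 6; deviating to γ yields 3 — not better.
Neither player can strictly improve; the profile is a Nash equilibrium.

Neither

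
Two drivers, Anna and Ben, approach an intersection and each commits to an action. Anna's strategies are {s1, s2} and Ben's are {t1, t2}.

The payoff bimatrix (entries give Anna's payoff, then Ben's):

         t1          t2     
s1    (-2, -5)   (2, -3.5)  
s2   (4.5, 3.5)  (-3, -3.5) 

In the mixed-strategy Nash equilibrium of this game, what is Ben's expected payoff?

-7/2

First find p, the probability Anna plays s1, from Ben's indifference between t1 and t2: −5p + 3.5(1−p) = −3.5p − 3.5(1−p), giving p = 14/17.
Since Ben is indifferent in equilibrium, Ben's expected payoff equals the payoff from either column against (14/17, 3/17). Using t1: −5(14/17) + 3.5(3/17) = -7/2.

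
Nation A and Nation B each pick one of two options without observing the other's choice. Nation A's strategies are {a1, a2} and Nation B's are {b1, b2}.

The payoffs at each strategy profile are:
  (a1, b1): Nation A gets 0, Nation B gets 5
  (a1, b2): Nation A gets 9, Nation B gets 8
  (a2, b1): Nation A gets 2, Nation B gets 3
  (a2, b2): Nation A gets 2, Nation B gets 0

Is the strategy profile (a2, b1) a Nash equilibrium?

At (a2, b1), Nation A earns 2; switching to a1 would give 0, so Nation A has no profitable deviation.
Nation B earns 3; switching to b2 would give 0, so Nation B has no profitable deviation.
Neither player can gain by a unilateral deviation, so this profile is a Nash equilibrium.

Yes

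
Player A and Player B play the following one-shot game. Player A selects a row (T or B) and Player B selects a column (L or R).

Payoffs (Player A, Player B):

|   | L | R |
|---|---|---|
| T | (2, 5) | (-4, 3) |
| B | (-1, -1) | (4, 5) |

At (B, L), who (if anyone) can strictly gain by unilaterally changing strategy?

Player A at (B, L) earns -1; deviating to T yields 2 — a strict improvement.
Player B earns -1; deviating to R yields 5 — a strict improvement.
Both Player A and Player B have strictly profitable deviations.

Both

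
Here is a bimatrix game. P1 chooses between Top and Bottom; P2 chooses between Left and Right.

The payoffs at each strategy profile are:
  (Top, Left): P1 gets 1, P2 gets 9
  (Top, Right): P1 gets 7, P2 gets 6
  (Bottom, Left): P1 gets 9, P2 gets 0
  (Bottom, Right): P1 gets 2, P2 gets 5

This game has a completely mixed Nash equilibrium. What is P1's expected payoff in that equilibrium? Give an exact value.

61/13

First find q, the probability P2 plays Left, from P1's indifference between Top and Bottom: q + 7(1−q) = 9q + 2(1−q), giving q = 5/13.
Since P1 is indifferent in equilibrium, P1's expected payoff equals the payoff from either row against (5/13, 8/13). Using Top: (5/13) + 7(8/13) = 61/13.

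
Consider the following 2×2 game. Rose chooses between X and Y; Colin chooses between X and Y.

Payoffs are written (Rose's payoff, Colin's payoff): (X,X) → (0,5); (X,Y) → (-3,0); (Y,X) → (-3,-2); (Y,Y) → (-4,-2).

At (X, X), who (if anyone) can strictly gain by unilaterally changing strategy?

Neither

Rose at (X, X) earns 0; deviating to Y yields -3 — not better.
Colin earns 5; deviating to Y yields 0 — not better.
Neither player can strictly improve; the profile is a Nash equilibrium.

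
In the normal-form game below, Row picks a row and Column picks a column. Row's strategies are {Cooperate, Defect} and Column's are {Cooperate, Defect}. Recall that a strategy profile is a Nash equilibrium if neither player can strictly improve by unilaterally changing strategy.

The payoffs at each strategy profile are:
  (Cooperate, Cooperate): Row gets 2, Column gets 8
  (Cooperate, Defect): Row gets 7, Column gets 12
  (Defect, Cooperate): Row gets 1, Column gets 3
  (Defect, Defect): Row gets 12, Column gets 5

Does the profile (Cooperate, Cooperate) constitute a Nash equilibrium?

No

At (Cooperate, Cooperate), Row earns 2; switching to Defect would give 1, so Row has no profitable deviation.
Column earns 8; switching to Defect would give 12, so Column would deviate.
Since at least one player can profitably deviate, this is not a Nash equilibrium.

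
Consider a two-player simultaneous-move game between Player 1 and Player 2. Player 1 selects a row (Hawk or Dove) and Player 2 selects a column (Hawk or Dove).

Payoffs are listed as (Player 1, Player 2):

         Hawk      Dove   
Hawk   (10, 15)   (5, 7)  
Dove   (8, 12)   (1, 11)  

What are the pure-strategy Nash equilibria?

(Hawk, Hawk)

(Hawk, Hawk): Player 1 gets 10 ≥ 8 from Dove, and Player 2 gets 15 ≥ 7 from Dove — Nash equilibrium.
(Hawk, Dove): Player 2 prefers Hawk (15 > 7) — not an equilibrium.
(Dove, Hawk): Player 1 prefers Hawk (10 > 8) — not an equilibrium.
(Dove, Dove): Player 1 prefers Hawk (5 > 1); Player 2 prefers Hawk (12 > 11) — not an equilibrium.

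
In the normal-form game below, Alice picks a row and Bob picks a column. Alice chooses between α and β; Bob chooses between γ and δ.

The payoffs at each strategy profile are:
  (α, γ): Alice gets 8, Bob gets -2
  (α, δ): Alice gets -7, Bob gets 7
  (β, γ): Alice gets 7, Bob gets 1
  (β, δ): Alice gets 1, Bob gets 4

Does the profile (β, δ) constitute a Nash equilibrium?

At (β, δ), Alice earns 1; switching to α would give -7, so Alice has no profitable deviation.
Bob earns 4; switching to γ would give 1, so Bob has no profitable deviation.
Neither player can gain by a unilateral deviation, so this profile is a Nash equilibrium.

Yes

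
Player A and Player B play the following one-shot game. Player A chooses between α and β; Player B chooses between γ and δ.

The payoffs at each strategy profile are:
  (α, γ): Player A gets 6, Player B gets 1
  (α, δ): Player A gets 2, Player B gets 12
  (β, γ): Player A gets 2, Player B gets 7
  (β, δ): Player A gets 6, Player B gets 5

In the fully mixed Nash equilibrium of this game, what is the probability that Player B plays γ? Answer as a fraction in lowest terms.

Let q be the probability that Player B plays γ. In a completely mixed equilibrium, Player A must be indifferent between α and β.
Player A's expected payoff from α is 6q + 2(1−q); from β it is 2q + 6(1−q).
Setting these equal: 4q + 2 = −4q + 6, so q = 1/2.

1/2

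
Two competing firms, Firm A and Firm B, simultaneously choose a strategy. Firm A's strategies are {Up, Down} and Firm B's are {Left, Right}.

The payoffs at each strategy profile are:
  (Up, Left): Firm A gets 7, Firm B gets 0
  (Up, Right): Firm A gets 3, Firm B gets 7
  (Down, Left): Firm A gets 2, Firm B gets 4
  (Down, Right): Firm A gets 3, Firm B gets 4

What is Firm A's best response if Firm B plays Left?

Up

Against Left, Firm A earns 7 from Up and 2 from Down.
So Up is the best response.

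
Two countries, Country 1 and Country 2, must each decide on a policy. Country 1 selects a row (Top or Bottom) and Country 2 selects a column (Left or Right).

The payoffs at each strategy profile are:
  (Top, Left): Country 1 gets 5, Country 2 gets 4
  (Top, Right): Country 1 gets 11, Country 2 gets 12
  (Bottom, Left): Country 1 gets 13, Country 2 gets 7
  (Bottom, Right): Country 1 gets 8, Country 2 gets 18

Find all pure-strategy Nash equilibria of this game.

(Top, Left): Country 1 prefers Bottom (13 > 5); Country 2 prefers Right (12 > 4) — not an equilibrium.
(Top, Right): Country 1 gets 11 ≥ 8 from Bottom, and Country 2 gets 12 ≥ 4 from Left — Nash equilibrium.
(Bottom, Left): Country 2 prefers Right (18 > 7) — not an equilibrium.
(Bottom, Right): Country 1 prefers Top (11 > 8) — not an equilibrium.

(Top, Right)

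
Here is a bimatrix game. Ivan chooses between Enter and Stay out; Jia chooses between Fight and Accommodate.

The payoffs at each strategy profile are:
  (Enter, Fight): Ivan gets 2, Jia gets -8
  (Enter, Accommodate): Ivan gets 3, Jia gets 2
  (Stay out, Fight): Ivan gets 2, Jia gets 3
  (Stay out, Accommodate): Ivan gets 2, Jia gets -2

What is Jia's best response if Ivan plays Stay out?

Fight

Against Stay out, Jia earns 3 from Fight and -2 from Accommodate.
So Fight is the best response.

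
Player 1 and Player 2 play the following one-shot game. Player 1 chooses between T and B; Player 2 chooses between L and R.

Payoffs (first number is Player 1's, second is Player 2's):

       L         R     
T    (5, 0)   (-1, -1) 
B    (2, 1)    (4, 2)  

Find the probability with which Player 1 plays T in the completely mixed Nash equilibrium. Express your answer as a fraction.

Let p be the probability that Player 1 plays T. In a completely mixed equilibrium, Player 2 must be indifferent between L and R.
Player 2's expected payoff from L is (1−p); from R it is −p + 2(1−p).
Setting these equal: −p + 1 = −3p + 2, so p = 1/2.

1/2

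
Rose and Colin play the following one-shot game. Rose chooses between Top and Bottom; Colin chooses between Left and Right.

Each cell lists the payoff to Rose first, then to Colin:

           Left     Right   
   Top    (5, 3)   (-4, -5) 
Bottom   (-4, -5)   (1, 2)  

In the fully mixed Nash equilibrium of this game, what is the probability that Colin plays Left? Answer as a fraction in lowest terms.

5/14

Let y be the probability that Colin plays Left. In a completely mixed equilibrium, Rose must be indifferent between Top and Bottom.
Rose's expected payoff from Top is 5y − 4(1−y); from Bottom it is −4y + (1−y).
Setting these equal: 9y − 4 = −5y + 1, so y = 5/14.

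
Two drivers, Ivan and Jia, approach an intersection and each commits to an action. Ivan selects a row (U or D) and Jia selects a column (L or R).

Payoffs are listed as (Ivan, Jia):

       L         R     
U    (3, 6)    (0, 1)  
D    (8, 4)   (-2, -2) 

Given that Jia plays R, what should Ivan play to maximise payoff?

U

Against R, Ivan earns 0 from U and -2 from D.
So U is the best response.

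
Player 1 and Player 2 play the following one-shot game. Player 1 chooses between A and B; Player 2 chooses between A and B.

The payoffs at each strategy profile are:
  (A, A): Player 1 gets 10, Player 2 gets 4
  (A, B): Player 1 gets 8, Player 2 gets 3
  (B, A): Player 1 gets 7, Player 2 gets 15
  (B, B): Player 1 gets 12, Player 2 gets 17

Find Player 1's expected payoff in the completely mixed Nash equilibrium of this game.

First find y, the probability Player 2 plays A, from Player 1's indifference between A and B: 10y + 8(1−y) = 7y + 12(1−y), giving y = 4/7.
Since Player 1 is indifferent in equilibrium, Player 1's expected payoff equals the payoff from either row against (4/7, 3/7). Using A: 10(4/7) + 8(3/7) = 64/7.

64/7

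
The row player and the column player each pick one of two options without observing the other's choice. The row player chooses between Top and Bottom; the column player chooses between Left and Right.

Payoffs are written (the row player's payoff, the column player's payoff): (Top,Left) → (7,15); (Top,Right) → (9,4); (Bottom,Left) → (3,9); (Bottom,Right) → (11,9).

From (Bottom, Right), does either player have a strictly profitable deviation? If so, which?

The row player at (Bottom, Right) earns 11; deviating to Top yields 9 — not better.
The column player earns 9; deviating to Left yields 9 — not better.
Neither player can strictly improve; the profile is a Nash equilibrium.

Neither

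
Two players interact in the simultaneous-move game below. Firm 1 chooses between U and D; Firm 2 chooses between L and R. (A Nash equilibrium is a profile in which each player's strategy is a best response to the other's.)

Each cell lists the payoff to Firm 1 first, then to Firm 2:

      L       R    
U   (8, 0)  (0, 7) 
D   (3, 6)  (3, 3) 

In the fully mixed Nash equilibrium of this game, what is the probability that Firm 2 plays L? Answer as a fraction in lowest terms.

Let y be the probability that Firm 2 plays L. In a completely mixed equilibrium, Firm 1 must be indifferent between U and D.
Firm 1's expected payoff from U is 8y; from D it is 3y + 3(1−y).
Setting these equal: 8y = 3, so y = 3/8.

3/8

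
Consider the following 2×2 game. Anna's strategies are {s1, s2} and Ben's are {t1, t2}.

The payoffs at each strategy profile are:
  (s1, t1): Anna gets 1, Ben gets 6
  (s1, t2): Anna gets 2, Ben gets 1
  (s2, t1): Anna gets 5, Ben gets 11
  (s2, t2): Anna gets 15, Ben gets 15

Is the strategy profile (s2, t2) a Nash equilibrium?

At (s2, t2), Anna earns 15; switching to s1 would give 2, so Anna has no profitable deviation.
Ben earns 15; switching to t1 would give 11, so Ben has no profitable deviation.
Neither player can gain by a unilateral deviation, so this profile is a Nash equilibrium.

Yes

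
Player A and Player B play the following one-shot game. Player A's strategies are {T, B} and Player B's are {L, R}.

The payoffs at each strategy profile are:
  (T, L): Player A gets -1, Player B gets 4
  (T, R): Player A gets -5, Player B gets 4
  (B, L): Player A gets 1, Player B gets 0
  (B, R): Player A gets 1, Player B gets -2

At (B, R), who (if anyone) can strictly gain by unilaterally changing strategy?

Player B

Player A at (B, R) earns 1; deviating to T yields -5 — not better.
Player B earns -2; deviating to L yields 0 — a strict improvement.
Only Player B has a strictly profitable deviation.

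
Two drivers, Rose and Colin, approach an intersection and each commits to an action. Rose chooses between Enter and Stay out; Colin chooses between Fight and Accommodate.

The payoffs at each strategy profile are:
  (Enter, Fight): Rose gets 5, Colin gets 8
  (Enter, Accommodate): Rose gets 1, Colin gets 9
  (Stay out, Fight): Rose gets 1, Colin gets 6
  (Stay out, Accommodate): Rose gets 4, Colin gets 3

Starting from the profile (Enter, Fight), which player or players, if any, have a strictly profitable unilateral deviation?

Colin

Rose at (Enter, Fight) earns 5; deviating to Stay out yields 1 — not better.
Colin earns 8; deviating to Accommodate yields 9 — a strict improvement.
Only Colin has a strictly profitable deviation.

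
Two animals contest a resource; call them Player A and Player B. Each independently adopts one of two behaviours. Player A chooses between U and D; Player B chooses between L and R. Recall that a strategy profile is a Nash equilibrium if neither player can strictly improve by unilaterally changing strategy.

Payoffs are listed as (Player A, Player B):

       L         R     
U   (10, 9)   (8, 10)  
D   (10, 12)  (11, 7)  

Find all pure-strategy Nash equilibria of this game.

(D, L)

(U, L): Player B prefers R (10 > 9) — not an equilibrium.
(U, R): Player A prefers D (11 > 8) — not an equilibrium.
(D, L): Player A gets 10 ≥ 10 from U, and Player B gets 12 ≥ 7 from R — Nash equilibrium.
(D, R): Player B prefers L (12 > 7) — not an equilibrium.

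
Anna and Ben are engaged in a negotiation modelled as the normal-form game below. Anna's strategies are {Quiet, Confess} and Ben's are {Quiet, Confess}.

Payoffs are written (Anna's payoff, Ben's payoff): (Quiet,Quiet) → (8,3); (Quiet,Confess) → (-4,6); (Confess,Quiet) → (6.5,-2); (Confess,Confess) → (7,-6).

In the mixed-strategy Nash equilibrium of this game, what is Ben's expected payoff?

6/7

First find x, the probability Anna plays Quiet, from Ben's indifference between Quiet and Confess: 3x − 2(1−x) = 6x − 6(1−x), giving x = 4/7.
Since Ben is indifferent in equilibrium, Ben's expected payoff equals the payoff from either column against (4/7, 3/7). Using Quiet: 3(4/7) − 2(3/7) = 6/7.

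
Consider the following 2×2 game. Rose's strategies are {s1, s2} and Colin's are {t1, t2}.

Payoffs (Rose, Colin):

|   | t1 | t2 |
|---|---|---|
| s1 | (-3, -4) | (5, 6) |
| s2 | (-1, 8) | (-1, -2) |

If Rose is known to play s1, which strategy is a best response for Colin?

Against s1, Colin earns -4 from t1 and 6 from t2.
So t2 is the best response.

t2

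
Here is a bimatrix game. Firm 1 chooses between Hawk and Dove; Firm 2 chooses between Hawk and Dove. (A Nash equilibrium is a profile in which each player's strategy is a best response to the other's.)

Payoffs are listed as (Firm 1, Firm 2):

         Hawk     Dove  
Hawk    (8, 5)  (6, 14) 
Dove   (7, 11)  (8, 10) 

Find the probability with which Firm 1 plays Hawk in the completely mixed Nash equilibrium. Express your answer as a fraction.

Let x be the probability that Firm 1 plays Hawk. In a completely mixed equilibrium, Firm 2 must be indifferent between Hawk and Dove.
Firm 2's expected payoff from Hawk is 5x + 11(1−x); from Dove it is 14x + 10(1−x).
Setting these equal: −6x + 11 = 4x + 10, so x = 1/10.

1/10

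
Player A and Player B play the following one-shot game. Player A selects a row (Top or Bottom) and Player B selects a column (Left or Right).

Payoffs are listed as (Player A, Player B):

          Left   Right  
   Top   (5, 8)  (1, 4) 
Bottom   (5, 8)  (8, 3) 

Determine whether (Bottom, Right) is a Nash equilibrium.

At (Bottom, Right), Player A earns 8; switching to Top would give 1, so Player A has no profitable deviation.
Player B earns 3; switching to Left would give 8, so Player B would deviate.
Since at least one player can profitably deviate, this is not a Nash equilibrium.

No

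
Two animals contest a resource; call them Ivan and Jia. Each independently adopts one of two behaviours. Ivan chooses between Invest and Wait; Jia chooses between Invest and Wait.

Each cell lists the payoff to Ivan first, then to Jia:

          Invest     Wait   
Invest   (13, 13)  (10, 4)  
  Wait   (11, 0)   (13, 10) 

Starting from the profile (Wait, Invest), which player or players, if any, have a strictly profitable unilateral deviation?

Both

Ivan at (Wait, Invest) earns 11; deviating to Invest yields 13 — a strict improvement.
Jia earns 0; deviating to Wait yields 10 — a strict improvement.
Both Ivan and Jia have strictly profitable deviations.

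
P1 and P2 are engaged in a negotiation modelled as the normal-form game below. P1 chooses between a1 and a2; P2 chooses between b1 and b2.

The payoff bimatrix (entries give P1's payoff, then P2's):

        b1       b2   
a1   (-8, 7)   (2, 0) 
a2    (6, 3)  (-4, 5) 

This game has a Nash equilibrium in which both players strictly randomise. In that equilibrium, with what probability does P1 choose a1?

Let p be the probability that P1 plays a1. In a completely mixed equilibrium, P2 must be indifferent between b1 and b2.
P2's expected payoff from b1 is 7p + 3(1−p); from b2 it is 5(1−p).
Setting these equal: 4p + 3 = −5p + 5, so p = 2/9.

2/9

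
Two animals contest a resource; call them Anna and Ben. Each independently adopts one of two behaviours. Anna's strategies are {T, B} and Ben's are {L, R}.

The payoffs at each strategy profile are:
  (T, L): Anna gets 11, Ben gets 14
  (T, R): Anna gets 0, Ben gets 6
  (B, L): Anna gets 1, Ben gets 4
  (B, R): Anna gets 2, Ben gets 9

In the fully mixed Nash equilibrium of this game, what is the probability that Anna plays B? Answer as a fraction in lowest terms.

8/13

Let x be the probability that Anna plays T. In a completely mixed equilibrium, Ben must be indifferent between L and R.
Ben's expected payoff from L is 14x + 4(1−x); from R it is 6x + 9(1−x).
Setting these equal: 10x + 4 = −3x + 9, so x = 5/13.
Therefore Anna plays B with probability 1 − 5/13 = 8/13.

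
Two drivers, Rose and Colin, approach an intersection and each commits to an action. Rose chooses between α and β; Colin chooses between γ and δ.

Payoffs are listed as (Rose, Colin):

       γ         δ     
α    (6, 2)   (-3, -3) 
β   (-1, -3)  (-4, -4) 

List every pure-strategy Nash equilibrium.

(α, γ)

(α, γ): Rose gets 6 ≥ -1 from β, and Colin gets 2 ≥ -3 from δ — Nash equilibrium.
(α, δ): Colin prefers γ (2 > -3) — not an equilibrium.
(β, γ): Rose prefers α (6 > -1) — not an equilibrium.
(β, δ): Rose prefers α (-3 > -4); Colin prefers γ (-3 > -4) — not an equilibrium.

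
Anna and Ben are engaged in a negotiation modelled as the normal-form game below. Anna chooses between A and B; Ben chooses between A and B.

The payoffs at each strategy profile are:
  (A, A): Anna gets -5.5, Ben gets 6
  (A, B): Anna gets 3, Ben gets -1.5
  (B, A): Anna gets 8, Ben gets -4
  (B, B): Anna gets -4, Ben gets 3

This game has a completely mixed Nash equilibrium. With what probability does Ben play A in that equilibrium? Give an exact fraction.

Let c be the probability that Ben plays A. In a completely mixed equilibrium, Anna must be indifferent between A and B.
Anna's expected payoff from A is −5.5c + 3(1−c); from B it is 8c − 4(1−c).
Setting these equal: −8.5c + 3 = 12c − 4, so c = 14/41.

14/41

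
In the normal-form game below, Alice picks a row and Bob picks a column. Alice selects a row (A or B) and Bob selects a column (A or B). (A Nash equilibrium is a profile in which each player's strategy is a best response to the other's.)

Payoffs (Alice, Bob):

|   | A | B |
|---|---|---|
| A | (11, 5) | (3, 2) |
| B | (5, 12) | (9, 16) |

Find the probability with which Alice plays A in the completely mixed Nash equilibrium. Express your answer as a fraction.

4/7

Let p be the probability that Alice plays A. In a completely mixed equilibrium, Bob must be indifferent between A and B.
Bob's expected payoff from A is 5p + 12(1−p); from B it is 2p + 16(1−p).
Setting these equal: −7p + 12 = −14p + 16, so p = 4/7.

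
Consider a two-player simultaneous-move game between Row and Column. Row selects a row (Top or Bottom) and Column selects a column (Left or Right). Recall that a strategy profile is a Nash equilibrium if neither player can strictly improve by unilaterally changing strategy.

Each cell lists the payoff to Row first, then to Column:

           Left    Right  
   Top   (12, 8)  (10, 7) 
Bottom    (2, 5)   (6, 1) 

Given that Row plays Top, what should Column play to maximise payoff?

Left

Against Top, Column earns 8 from Left and 7 from Right.
So Left is the best response.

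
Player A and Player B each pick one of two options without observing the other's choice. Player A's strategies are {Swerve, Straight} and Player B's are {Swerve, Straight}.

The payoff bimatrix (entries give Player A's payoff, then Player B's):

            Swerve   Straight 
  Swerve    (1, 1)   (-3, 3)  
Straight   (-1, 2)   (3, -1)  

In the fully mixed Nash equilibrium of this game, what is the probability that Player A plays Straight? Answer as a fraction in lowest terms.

Let p be the probability that Player A plays Swerve. In a completely mixed equilibrium, Player B must be indifferent between Swerve and Straight.
Player B's expected payoff from Swerve is p + 2(1−p); from Straight it is 3p − (1−p).
Setting these equal: −p + 2 = 4p − 1, so p = 3/5.
Therefore Player A plays Straight with probability 1 − 3/5 = 2/5.

2/5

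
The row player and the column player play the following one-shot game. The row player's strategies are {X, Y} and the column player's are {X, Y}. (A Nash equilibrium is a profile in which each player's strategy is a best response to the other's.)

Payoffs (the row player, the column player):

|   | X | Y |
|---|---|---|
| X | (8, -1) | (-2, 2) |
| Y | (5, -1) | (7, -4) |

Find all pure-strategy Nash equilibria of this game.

none

(X, X): the column player prefers Y (2 > -1) — not an equilibrium.
(X, Y): the row player prefers Y (7 > -2) — not an equilibrium.
(Y, X): the row player prefers X (8 > 5) — not an equilibrium.
(Y, Y): the column player prefers X (-1 > -4) — not an equilibrium.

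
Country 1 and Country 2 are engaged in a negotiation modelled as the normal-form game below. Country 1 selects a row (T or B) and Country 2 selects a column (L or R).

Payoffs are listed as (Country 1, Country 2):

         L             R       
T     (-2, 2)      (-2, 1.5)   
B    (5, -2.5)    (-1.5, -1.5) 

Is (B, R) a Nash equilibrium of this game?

At (B, R), Country 1 earns -1.5; switching to T would give -2, so Country 1 has no profitable deviation.
Country 2 earns -1.5; switching to L would give -2.5, so Country 2 has no profitable deviation.
Neither player can gain by a unilateral deviation, so this profile is a Nash equilibrium.

Yes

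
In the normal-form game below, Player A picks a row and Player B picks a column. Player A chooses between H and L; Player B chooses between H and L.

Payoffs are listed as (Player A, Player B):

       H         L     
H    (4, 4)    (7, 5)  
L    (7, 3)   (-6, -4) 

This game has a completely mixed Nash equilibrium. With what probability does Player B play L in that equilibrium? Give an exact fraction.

Let q be the probability that Player B plays H. In a completely mixed equilibrium, Player A must be indifferent between H and L.
Player A's expected payoff from H is 4q + 7(1−q); from L it is 7q − 6(1−q).
Setting these equal: −3q + 7 = 13q − 6, so q = 13/16.
Therefore Player B plays L with probability 1 − 13/16 = 3/16.

3/16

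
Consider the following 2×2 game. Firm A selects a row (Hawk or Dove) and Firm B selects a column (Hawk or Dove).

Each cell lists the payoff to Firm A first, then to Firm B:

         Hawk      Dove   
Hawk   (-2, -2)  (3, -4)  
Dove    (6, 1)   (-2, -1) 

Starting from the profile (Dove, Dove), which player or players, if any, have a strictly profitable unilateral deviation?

Firm A at (Dove, Dove) earns -2; deviating to Hawk yields 3 — a strict improvement.
Firm B earns -1; deviating to Hawk yields 1 — a strict improvement.
Both Firm A and Firm B have strictly profitable deviations.

Both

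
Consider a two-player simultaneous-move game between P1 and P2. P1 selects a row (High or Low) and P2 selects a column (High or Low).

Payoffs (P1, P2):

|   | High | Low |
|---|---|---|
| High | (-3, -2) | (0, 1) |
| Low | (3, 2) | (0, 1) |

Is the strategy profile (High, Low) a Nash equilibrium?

Yes

At (High, Low), P1 earns 0; switching to Low would give 0, so P1 has no profitable deviation.
P2 earns 1; switching to High would give -2, so P2 has no profitable deviation.
Neither player can gain by a unilateral deviation, so this profile is a Nash equilibrium.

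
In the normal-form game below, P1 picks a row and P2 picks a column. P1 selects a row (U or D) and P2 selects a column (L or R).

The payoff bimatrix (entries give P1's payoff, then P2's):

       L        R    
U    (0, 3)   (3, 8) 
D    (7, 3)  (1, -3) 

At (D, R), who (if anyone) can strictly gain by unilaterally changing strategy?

Both

P1 at (D, R) earns 1; deviating to U yields 3 — a strict improvement.
P2 earns -3; deviating to L yields 3 — a strict improvement.
Both P1 and P2 have strictly profitable deviations.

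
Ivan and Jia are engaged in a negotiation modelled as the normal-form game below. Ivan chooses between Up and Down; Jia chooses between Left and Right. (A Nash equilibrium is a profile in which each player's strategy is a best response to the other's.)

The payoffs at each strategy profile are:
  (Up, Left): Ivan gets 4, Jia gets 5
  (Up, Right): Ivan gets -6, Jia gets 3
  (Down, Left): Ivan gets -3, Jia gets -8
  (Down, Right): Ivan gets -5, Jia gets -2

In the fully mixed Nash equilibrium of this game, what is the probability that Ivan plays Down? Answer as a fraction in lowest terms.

Let p be the probability that Ivan plays Up. In a completely mixed equilibrium, Jia must be indifferent between Left and Right.
Jia's expected payoff from Left is 5p − 8(1−p); from Right it is 3p − 2(1−p).
Setting these equal: 13p − 8 = 5p − 2, so p = 3/4.
Therefore Ivan plays Down with probability 1 − 3/4 = 1/4.

1/4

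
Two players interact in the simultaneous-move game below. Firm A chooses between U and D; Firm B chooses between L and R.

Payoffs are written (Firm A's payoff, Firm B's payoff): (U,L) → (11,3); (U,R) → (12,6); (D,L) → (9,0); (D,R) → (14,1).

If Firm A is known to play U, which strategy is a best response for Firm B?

Against U, Firm B earns 3 from L and 6 from R.
So R is the best response.

R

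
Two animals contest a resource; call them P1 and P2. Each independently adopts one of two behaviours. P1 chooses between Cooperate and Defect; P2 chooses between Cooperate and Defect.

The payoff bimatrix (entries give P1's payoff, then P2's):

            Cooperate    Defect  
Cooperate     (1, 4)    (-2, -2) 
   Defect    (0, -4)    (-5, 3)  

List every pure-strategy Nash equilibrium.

(Cooperate, Cooperate): P1 gets 1 ≥ 0 from Defect, and P2 gets 4 ≥ -2 from Defect — Nash equilibrium.
(Cooperate, Defect): P2 prefers Cooperate (4 > -2) — not an equilibrium.
(Defect, Cooperate): P1 prefers Cooperate (1 > 0); P2 prefers Defect (3 > -4) — not an equilibrium.
(Defect, Defect): P1 prefers Cooperate (-2 > -5) — not an equilibrium.

(Cooperate, Cooperate)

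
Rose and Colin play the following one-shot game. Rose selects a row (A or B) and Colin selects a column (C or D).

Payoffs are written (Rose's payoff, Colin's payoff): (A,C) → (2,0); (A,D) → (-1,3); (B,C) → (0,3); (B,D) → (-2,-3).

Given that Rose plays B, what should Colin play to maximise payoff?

C

Against B, Colin earns 3 from C and -3 from D.
So C is the best response.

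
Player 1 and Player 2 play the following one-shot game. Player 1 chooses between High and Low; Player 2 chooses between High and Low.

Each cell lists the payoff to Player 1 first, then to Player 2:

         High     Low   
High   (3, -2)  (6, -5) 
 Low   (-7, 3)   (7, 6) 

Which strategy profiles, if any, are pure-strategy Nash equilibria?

(High, High): Player 1 gets 3 ≥ -7 from Low, and Player 2 gets -2 ≥ -5 from Low — Nash equilibrium.
(High, Low): Player 1 prefers Low (7 > 6); Player 2 prefers High (-2 > -5) — not an equilibrium.
(Low, High): Player 1 prefers High (3 > -7); Player 2 prefers Low (6 > 3) — not an equilibrium.
(Low, Low): Player 1 gets 7 ≥ 6 from High, and Player 2 gets 6 ≥ 3 from High — Nash equilibrium.

(High, High) and (Low, Low)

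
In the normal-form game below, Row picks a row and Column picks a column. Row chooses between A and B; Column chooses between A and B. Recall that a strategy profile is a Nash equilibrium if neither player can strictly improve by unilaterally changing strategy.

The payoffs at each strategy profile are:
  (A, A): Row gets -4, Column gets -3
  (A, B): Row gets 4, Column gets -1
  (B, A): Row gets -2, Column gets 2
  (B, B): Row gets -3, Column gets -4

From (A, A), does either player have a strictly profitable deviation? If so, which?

Row at (A, A) earns -4; deviating to B yields -2 — a strict improvement.
Column earns -3; deviating to B yields -1 — a strict improvement.
Both Row and Column have strictly profitable deviations.

Both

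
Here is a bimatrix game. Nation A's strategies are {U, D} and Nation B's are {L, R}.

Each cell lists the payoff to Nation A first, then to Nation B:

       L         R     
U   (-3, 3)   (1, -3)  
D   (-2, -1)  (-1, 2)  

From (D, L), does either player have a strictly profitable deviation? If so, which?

Nation B

Nation A at (D, L) earns -2; deviating to U yields -3 — not better.
Nation B earns -1; deviating to R yields 2 — a strict improvement.
Only Nation B has a strictly profitable deviation.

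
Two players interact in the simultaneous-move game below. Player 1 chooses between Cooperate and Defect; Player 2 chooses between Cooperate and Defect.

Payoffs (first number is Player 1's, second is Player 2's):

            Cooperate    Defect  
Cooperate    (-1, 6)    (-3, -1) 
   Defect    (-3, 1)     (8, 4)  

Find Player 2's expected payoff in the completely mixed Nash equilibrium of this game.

First find p, the probability Player 1 plays Cooperate, from Player 2's indifference between Cooperate and Defect: 6p + (1−p) = −p + 4(1−p), giving p = 3/10.
Since Player 2 is indifferent in equilibrium, Player 2's expected payoff equals the payoff from either column against (3/10, 7/10). Using Cooperate: 6(3/10) + (7/10) = 5/2.

5/2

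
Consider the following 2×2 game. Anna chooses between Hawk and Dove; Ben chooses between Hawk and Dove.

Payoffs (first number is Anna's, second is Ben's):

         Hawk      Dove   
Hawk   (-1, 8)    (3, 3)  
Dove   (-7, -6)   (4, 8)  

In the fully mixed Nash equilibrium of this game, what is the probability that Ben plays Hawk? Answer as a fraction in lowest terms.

Let c be the probability that Ben plays Hawk. In a completely mixed equilibrium, Anna must be indifferent between Hawk and Dove.
Anna's expected payoff from Hawk is −c + 3(1−c); from Dove it is −7c + 4(1−c).
Setting these equal: −4c + 3 = −11c + 4, so c = 1/7.

1/7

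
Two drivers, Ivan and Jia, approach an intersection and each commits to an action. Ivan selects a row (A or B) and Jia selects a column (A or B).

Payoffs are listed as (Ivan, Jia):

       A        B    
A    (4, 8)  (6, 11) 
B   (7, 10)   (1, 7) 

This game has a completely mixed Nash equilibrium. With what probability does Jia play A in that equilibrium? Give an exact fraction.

Let y be the probability that Jia plays A. In a completely mixed equilibrium, Ivan must be indifferent between A and B.
Ivan's expected payoff from A is 4y + 6(1−y); from B it is 7y + (1−y).
Setting these equal: −2y + 6 = 6y + 1, so y = 5/8.

5/8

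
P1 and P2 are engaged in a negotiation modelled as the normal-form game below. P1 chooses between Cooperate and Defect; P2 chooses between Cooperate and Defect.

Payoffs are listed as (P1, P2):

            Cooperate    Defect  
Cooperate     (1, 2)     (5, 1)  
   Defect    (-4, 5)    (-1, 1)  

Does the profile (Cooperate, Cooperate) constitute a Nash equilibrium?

At (Cooperate, Cooperate), P1 earns 1; switching to Defect would give -4, so P1 has no profitable deviation.
P2 earns 2; switching to Defect would give 1, so P2 has no profitable deviation.
Neither player can gain by a unilateral deviation, so this profile is a Nash equilibrium.

Yes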